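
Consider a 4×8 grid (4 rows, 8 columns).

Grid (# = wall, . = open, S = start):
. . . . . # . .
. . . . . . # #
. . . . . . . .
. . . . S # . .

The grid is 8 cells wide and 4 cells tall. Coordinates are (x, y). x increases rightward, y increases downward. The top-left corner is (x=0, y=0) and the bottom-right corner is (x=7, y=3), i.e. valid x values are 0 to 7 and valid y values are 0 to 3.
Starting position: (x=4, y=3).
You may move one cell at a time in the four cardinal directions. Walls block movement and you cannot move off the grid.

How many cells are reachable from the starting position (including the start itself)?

Answer: Reachable cells: 26

Derivation:
BFS flood-fill from (x=4, y=3):
  Distance 0: (x=4, y=3)
  Distance 1: (x=4, y=2), (x=3, y=3)
  Distance 2: (x=4, y=1), (x=3, y=2), (x=5, y=2), (x=2, y=3)
  Distance 3: (x=4, y=0), (x=3, y=1), (x=5, y=1), (x=2, y=2), (x=6, y=2), (x=1, y=3)
  Distance 4: (x=3, y=0), (x=2, y=1), (x=1, y=2), (x=7, y=2), (x=0, y=3), (x=6, y=3)
  Distance 5: (x=2, y=0), (x=1, y=1), (x=0, y=2), (x=7, y=3)
  Distance 6: (x=1, y=0), (x=0, y=1)
  Distance 7: (x=0, y=0)
Total reachable: 26 (grid has 28 open cells total)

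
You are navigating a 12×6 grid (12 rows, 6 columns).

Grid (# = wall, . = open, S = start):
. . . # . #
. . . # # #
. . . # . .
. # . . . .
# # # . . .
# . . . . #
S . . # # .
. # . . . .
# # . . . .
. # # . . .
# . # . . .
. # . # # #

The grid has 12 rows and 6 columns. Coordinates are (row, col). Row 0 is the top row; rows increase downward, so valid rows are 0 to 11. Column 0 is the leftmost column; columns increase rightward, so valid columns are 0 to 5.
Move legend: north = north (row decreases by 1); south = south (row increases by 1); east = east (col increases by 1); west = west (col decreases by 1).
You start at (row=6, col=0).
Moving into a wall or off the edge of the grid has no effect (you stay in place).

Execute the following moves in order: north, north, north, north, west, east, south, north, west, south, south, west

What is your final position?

Start: (row=6, col=0)
  [×4]north (north): blocked, stay at (row=6, col=0)
  west (west): blocked, stay at (row=6, col=0)
  east (east): (row=6, col=0) -> (row=6, col=1)
  south (south): blocked, stay at (row=6, col=1)
  north (north): (row=6, col=1) -> (row=5, col=1)
  west (west): blocked, stay at (row=5, col=1)
  south (south): (row=5, col=1) -> (row=6, col=1)
  south (south): blocked, stay at (row=6, col=1)
  west (west): (row=6, col=1) -> (row=6, col=0)
Final: (row=6, col=0)

Answer: Final position: (row=6, col=0)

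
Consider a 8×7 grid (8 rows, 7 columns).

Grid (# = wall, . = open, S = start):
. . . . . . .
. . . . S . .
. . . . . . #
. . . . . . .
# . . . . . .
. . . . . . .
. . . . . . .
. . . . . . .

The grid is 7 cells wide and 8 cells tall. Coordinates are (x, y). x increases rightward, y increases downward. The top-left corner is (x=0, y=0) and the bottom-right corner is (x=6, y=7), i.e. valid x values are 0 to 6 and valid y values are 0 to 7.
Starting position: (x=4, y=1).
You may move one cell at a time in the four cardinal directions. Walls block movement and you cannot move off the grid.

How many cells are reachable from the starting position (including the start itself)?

BFS flood-fill from (x=4, y=1):
  Distance 0: (x=4, y=1)
  Distance 1: (x=4, y=0), (x=3, y=1), (x=5, y=1), (x=4, y=2)
  Distance 2: (x=3, y=0), (x=5, y=0), (x=2, y=1), (x=6, y=1), (x=3, y=2), (x=5, y=2), (x=4, y=3)
  Distance 3: (x=2, y=0), (x=6, y=0), (x=1, y=1), (x=2, y=2), (x=3, y=3), (x=5, y=3), (x=4, y=4)
  Distance 4: (x=1, y=0), (x=0, y=1), (x=1, y=2), (x=2, y=3), (x=6, y=3), (x=3, y=4), (x=5, y=4), (x=4, y=5)
  Distance 5: (x=0, y=0), (x=0, y=2), (x=1, y=3), (x=2, y=4), (x=6, y=4), (x=3, y=5), (x=5, y=5), (x=4, y=6)
  Distance 6: (x=0, y=3), (x=1, y=4), (x=2, y=5), (x=6, y=5), (x=3, y=6), (x=5, y=6), (x=4, y=7)
  Distance 7: (x=1, y=5), (x=2, y=6), (x=6, y=6), (x=3, y=7), (x=5, y=7)
  Distance 8: (x=0, y=5), (x=1, y=6), (x=2, y=7), (x=6, y=7)
  Distance 9: (x=0, y=6), (x=1, y=7)
  Distance 10: (x=0, y=7)
Total reachable: 54 (grid has 54 open cells total)

Answer: Reachable cells: 54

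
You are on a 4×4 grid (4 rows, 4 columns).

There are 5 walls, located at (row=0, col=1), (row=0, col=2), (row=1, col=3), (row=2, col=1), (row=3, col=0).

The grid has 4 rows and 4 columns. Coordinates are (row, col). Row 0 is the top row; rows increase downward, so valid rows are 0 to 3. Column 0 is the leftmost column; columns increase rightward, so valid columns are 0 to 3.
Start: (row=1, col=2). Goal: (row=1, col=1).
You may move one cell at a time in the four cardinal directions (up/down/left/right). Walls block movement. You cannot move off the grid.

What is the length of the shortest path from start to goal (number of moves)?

BFS from (row=1, col=2) until reaching (row=1, col=1):
  Distance 0: (row=1, col=2)
  Distance 1: (row=1, col=1), (row=2, col=2)  <- goal reached here
One shortest path (1 moves): (row=1, col=2) -> (row=1, col=1)

Answer: Shortest path length: 1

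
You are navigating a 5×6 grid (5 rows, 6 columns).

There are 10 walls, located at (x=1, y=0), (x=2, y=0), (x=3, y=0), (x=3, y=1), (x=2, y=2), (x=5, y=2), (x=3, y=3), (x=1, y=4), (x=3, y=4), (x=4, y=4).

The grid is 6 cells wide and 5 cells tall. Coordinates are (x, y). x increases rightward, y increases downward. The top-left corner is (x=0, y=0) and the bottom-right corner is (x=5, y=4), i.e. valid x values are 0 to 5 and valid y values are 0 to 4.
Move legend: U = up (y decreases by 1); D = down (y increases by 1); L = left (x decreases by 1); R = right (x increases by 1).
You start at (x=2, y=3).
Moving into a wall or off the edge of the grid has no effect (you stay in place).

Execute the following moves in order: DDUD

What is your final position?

Start: (x=2, y=3)
  D (down): (x=2, y=3) -> (x=2, y=4)
  D (down): blocked, stay at (x=2, y=4)
  U (up): (x=2, y=4) -> (x=2, y=3)
  D (down): (x=2, y=3) -> (x=2, y=4)
Final: (x=2, y=4)

Answer: Final position: (x=2, y=4)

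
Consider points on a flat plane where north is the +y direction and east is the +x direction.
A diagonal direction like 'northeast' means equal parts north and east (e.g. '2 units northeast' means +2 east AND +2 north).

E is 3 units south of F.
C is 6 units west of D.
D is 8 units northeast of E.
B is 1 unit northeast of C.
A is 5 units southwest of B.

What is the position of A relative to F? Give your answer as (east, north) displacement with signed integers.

Place F at the origin (east=0, north=0).
  E is 3 units south of F: delta (east=+0, north=-3); E at (east=0, north=-3).
  D is 8 units northeast of E: delta (east=+8, north=+8); D at (east=8, north=5).
  C is 6 units west of D: delta (east=-6, north=+0); C at (east=2, north=5).
  B is 1 unit northeast of C: delta (east=+1, north=+1); B at (east=3, north=6).
  A is 5 units southwest of B: delta (east=-5, north=-5); A at (east=-2, north=1).
Therefore A relative to F: (east=-2, north=1).

Answer: A is at (east=-2, north=1) relative to F.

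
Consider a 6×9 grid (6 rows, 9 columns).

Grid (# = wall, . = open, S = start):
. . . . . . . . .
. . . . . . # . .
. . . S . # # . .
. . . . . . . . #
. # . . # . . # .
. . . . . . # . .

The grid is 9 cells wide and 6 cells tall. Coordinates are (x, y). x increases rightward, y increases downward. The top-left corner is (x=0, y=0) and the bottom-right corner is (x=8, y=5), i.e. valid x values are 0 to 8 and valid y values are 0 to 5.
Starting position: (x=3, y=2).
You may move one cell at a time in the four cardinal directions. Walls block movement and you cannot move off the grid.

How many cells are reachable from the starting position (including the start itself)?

Answer: Reachable cells: 43

Derivation:
BFS flood-fill from (x=3, y=2):
  Distance 0: (x=3, y=2)
  Distance 1: (x=3, y=1), (x=2, y=2), (x=4, y=2), (x=3, y=3)
  Distance 2: (x=3, y=0), (x=2, y=1), (x=4, y=1), (x=1, y=2), (x=2, y=3), (x=4, y=3), (x=3, y=4)
  Distance 3: (x=2, y=0), (x=4, y=0), (x=1, y=1), (x=5, y=1), (x=0, y=2), (x=1, y=3), (x=5, y=3), (x=2, y=4), (x=3, y=5)
  Distance 4: (x=1, y=0), (x=5, y=0), (x=0, y=1), (x=0, y=3), (x=6, y=3), (x=5, y=4), (x=2, y=5), (x=4, y=5)
  Distance 5: (x=0, y=0), (x=6, y=0), (x=7, y=3), (x=0, y=4), (x=6, y=4), (x=1, y=5), (x=5, y=5)
  Distance 6: (x=7, y=0), (x=7, y=2), (x=0, y=5)
  Distance 7: (x=8, y=0), (x=7, y=1), (x=8, y=2)
  Distance 8: (x=8, y=1)
Total reachable: 43 (grid has 46 open cells total)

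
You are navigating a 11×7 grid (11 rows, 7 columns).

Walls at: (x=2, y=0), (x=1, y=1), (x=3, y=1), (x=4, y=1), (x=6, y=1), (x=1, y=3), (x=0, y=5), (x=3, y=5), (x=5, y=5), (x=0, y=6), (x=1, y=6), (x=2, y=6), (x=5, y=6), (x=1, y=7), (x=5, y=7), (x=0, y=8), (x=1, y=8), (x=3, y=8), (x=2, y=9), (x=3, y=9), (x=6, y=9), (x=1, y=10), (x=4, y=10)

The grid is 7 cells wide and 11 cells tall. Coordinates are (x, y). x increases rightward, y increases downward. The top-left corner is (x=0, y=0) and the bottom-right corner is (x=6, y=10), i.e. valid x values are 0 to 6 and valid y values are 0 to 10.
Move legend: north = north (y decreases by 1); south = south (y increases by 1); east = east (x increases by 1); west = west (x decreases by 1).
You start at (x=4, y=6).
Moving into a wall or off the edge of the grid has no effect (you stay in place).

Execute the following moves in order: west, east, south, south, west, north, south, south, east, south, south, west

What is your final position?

Start: (x=4, y=6)
  west (west): (x=4, y=6) -> (x=3, y=6)
  east (east): (x=3, y=6) -> (x=4, y=6)
  south (south): (x=4, y=6) -> (x=4, y=7)
  south (south): (x=4, y=7) -> (x=4, y=8)
  west (west): blocked, stay at (x=4, y=8)
  north (north): (x=4, y=8) -> (x=4, y=7)
  south (south): (x=4, y=7) -> (x=4, y=8)
  south (south): (x=4, y=8) -> (x=4, y=9)
  east (east): (x=4, y=9) -> (x=5, y=9)
  south (south): (x=5, y=9) -> (x=5, y=10)
  south (south): blocked, stay at (x=5, y=10)
  west (west): blocked, stay at (x=5, y=10)
Final: (x=5, y=10)

Answer: Final position: (x=5, y=10)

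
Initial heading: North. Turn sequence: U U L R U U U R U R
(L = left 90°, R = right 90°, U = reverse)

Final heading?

Answer: Final heading: South

Derivation:
Start: North
  U (U-turn (180°)) -> South
  U (U-turn (180°)) -> North
  L (left (90° counter-clockwise)) -> West
  R (right (90° clockwise)) -> North
  U (U-turn (180°)) -> South
  U (U-turn (180°)) -> North
  U (U-turn (180°)) -> South
  R (right (90° clockwise)) -> West
  U (U-turn (180°)) -> East
  R (right (90° clockwise)) -> South
Final: South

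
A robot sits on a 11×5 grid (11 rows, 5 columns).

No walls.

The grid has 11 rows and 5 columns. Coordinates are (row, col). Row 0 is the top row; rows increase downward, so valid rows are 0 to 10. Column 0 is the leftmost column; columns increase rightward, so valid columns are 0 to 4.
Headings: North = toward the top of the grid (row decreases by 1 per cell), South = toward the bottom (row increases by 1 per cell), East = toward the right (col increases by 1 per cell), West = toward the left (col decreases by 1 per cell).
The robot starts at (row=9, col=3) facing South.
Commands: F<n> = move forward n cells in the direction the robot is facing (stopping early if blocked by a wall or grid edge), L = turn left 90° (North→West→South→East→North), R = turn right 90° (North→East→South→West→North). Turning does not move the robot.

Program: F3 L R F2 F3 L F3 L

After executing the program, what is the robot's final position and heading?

Answer: Final position: (row=10, col=4), facing North

Derivation:
Start: (row=9, col=3), facing South
  F3: move forward 1/3 (blocked), now at (row=10, col=3)
  L: turn left, now facing East
  R: turn right, now facing South
  F2: move forward 0/2 (blocked), now at (row=10, col=3)
  F3: move forward 0/3 (blocked), now at (row=10, col=3)
  L: turn left, now facing East
  F3: move forward 1/3 (blocked), now at (row=10, col=4)
  L: turn left, now facing North
Final: (row=10, col=4), facing North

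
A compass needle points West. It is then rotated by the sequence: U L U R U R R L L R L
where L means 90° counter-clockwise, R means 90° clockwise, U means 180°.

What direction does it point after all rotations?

Answer: Final heading: East

Derivation:
Start: West
  U (U-turn (180°)) -> East
  L (left (90° counter-clockwise)) -> North
  U (U-turn (180°)) -> South
  R (right (90° clockwise)) -> West
  U (U-turn (180°)) -> East
  R (right (90° clockwise)) -> South
  R (right (90° clockwise)) -> West
  L (left (90° counter-clockwise)) -> South
  L (left (90° counter-clockwise)) -> East
  R (right (90° clockwise)) -> South
  L (left (90° counter-clockwise)) -> East
Final: East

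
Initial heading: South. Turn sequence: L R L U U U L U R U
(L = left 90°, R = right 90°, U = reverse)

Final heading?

Answer: Final heading: West

Derivation:
Start: South
  L (left (90° counter-clockwise)) -> East
  R (right (90° clockwise)) -> South
  L (left (90° counter-clockwise)) -> East
  U (U-turn (180°)) -> West
  U (U-turn (180°)) -> East
  U (U-turn (180°)) -> West
  L (left (90° counter-clockwise)) -> South
  U (U-turn (180°)) -> North
  R (right (90° clockwise)) -> East
  U (U-turn (180°)) -> West
Final: West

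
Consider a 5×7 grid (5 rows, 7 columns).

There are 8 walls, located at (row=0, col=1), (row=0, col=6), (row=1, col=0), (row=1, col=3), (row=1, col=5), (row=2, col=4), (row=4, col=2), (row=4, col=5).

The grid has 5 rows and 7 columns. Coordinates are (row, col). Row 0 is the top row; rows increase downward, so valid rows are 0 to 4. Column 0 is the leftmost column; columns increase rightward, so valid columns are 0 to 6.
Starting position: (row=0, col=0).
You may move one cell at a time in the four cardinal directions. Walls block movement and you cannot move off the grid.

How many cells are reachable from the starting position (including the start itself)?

BFS flood-fill from (row=0, col=0):
  Distance 0: (row=0, col=0)
Total reachable: 1 (grid has 27 open cells total)

Answer: Reachable cells: 1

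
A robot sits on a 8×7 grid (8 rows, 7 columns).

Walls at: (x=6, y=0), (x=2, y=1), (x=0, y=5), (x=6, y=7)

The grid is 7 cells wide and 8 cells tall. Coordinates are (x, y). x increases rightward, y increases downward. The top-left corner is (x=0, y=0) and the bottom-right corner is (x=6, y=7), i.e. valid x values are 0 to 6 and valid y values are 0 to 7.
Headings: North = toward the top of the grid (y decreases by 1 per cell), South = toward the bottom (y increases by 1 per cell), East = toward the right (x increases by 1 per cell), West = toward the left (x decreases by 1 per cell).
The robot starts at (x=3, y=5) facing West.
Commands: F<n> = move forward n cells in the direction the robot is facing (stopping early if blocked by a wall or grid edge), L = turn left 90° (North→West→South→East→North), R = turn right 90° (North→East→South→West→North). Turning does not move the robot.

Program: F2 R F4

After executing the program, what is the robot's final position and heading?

Answer: Final position: (x=1, y=1), facing North

Derivation:
Start: (x=3, y=5), facing West
  F2: move forward 2, now at (x=1, y=5)
  R: turn right, now facing North
  F4: move forward 4, now at (x=1, y=1)
Final: (x=1, y=1), facing North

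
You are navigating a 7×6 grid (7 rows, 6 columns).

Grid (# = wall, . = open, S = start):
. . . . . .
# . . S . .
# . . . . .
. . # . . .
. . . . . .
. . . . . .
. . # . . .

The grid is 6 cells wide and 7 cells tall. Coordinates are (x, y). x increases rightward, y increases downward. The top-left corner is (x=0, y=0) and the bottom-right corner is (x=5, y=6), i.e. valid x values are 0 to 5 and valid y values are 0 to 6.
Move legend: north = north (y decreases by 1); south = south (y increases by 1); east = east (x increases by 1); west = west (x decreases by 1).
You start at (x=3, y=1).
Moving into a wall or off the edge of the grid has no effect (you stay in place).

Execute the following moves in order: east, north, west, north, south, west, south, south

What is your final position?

Start: (x=3, y=1)
  east (east): (x=3, y=1) -> (x=4, y=1)
  north (north): (x=4, y=1) -> (x=4, y=0)
  west (west): (x=4, y=0) -> (x=3, y=0)
  north (north): blocked, stay at (x=3, y=0)
  south (south): (x=3, y=0) -> (x=3, y=1)
  west (west): (x=3, y=1) -> (x=2, y=1)
  south (south): (x=2, y=1) -> (x=2, y=2)
  south (south): blocked, stay at (x=2, y=2)
Final: (x=2, y=2)

Answer: Final position: (x=2, y=2)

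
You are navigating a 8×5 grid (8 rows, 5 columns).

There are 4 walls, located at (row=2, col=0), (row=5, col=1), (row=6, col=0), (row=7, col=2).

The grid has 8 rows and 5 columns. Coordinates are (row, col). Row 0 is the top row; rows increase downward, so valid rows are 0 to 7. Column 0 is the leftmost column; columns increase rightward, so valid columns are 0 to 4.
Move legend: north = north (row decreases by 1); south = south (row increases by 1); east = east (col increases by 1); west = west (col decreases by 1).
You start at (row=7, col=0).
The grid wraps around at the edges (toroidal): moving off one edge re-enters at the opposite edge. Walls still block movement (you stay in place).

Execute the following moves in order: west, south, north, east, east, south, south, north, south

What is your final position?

Start: (row=7, col=0)
  west (west): (row=7, col=0) -> (row=7, col=4)
  south (south): (row=7, col=4) -> (row=0, col=4)
  north (north): (row=0, col=4) -> (row=7, col=4)
  east (east): (row=7, col=4) -> (row=7, col=0)
  east (east): (row=7, col=0) -> (row=7, col=1)
  south (south): (row=7, col=1) -> (row=0, col=1)
  south (south): (row=0, col=1) -> (row=1, col=1)
  north (north): (row=1, col=1) -> (row=0, col=1)
  south (south): (row=0, col=1) -> (row=1, col=1)
Final: (row=1, col=1)

Answer: Final position: (row=1, col=1)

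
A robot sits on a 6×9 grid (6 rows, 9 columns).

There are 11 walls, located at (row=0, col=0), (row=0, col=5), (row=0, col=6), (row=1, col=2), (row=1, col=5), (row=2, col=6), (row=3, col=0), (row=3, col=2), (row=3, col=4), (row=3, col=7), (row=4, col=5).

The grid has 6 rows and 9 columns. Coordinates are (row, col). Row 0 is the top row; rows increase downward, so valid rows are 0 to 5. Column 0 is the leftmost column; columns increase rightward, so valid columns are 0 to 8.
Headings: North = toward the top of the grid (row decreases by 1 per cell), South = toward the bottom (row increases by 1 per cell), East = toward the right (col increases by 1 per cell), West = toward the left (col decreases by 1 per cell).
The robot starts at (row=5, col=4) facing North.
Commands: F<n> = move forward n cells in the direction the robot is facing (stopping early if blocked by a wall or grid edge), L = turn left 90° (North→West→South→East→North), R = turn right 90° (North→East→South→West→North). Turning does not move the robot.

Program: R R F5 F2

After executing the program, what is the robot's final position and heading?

Answer: Final position: (row=5, col=4), facing South

Derivation:
Start: (row=5, col=4), facing North
  R: turn right, now facing East
  R: turn right, now facing South
  F5: move forward 0/5 (blocked), now at (row=5, col=4)
  F2: move forward 0/2 (blocked), now at (row=5, col=4)
Final: (row=5, col=4), facing South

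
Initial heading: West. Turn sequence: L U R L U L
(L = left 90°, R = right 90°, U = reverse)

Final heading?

Answer: Final heading: East

Derivation:
Start: West
  L (left (90° counter-clockwise)) -> South
  U (U-turn (180°)) -> North
  R (right (90° clockwise)) -> East
  L (left (90° counter-clockwise)) -> North
  U (U-turn (180°)) -> South
  L (left (90° counter-clockwise)) -> East
Final: East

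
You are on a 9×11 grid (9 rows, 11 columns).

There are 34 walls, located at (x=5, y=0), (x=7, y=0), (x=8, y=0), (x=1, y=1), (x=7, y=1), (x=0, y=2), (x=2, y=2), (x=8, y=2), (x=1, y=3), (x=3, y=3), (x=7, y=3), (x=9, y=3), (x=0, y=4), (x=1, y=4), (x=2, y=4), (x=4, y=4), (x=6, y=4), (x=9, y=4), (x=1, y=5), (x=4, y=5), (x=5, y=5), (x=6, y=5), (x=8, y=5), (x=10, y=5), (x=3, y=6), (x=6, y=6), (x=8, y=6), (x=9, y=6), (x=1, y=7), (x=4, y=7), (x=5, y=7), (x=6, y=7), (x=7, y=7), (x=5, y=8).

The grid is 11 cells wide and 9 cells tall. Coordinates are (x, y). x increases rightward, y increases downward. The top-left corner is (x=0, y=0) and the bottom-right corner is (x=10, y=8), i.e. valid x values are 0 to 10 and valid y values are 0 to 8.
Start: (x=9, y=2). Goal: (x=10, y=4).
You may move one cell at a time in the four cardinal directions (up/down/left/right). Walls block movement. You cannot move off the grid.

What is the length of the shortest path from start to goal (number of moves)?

BFS from (x=9, y=2) until reaching (x=10, y=4):
  Distance 0: (x=9, y=2)
  Distance 1: (x=9, y=1), (x=10, y=2)
  Distance 2: (x=9, y=0), (x=8, y=1), (x=10, y=1), (x=10, y=3)
  Distance 3: (x=10, y=0), (x=10, y=4)  <- goal reached here
One shortest path (3 moves): (x=9, y=2) -> (x=10, y=2) -> (x=10, y=3) -> (x=10, y=4)

Answer: Shortest path length: 3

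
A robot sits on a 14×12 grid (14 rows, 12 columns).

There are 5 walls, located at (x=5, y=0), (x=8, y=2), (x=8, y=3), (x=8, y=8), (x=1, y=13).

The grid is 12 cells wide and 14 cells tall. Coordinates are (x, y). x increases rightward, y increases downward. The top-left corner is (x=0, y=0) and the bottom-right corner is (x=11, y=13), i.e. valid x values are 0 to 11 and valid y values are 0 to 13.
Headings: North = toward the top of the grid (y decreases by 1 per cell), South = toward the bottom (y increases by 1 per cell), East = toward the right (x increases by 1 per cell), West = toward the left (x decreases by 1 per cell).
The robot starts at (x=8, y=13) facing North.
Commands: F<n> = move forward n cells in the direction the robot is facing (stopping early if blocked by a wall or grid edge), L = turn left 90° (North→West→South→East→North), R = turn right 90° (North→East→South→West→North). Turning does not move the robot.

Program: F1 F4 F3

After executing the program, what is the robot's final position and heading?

Answer: Final position: (x=8, y=9), facing North

Derivation:
Start: (x=8, y=13), facing North
  F1: move forward 1, now at (x=8, y=12)
  F4: move forward 3/4 (blocked), now at (x=8, y=9)
  F3: move forward 0/3 (blocked), now at (x=8, y=9)
Final: (x=8, y=9), facing North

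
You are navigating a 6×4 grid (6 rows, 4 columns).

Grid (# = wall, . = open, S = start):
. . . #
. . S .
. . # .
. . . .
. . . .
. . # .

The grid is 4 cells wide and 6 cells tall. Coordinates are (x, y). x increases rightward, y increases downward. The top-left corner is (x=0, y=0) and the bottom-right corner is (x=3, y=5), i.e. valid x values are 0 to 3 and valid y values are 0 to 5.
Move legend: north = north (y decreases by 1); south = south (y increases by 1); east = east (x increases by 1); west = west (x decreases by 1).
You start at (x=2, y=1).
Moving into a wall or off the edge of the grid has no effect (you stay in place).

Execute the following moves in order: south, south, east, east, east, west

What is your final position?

Start: (x=2, y=1)
  south (south): blocked, stay at (x=2, y=1)
  south (south): blocked, stay at (x=2, y=1)
  east (east): (x=2, y=1) -> (x=3, y=1)
  east (east): blocked, stay at (x=3, y=1)
  east (east): blocked, stay at (x=3, y=1)
  west (west): (x=3, y=1) -> (x=2, y=1)
Final: (x=2, y=1)

Answer: Final position: (x=2, y=1)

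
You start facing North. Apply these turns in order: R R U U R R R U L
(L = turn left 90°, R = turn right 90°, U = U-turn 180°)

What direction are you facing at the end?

Answer: Final heading: South

Derivation:
Start: North
  R (right (90° clockwise)) -> East
  R (right (90° clockwise)) -> South
  U (U-turn (180°)) -> North
  U (U-turn (180°)) -> South
  R (right (90° clockwise)) -> West
  R (right (90° clockwise)) -> North
  R (right (90° clockwise)) -> East
  U (U-turn (180°)) -> West
  L (left (90° counter-clockwise)) -> South
Final: South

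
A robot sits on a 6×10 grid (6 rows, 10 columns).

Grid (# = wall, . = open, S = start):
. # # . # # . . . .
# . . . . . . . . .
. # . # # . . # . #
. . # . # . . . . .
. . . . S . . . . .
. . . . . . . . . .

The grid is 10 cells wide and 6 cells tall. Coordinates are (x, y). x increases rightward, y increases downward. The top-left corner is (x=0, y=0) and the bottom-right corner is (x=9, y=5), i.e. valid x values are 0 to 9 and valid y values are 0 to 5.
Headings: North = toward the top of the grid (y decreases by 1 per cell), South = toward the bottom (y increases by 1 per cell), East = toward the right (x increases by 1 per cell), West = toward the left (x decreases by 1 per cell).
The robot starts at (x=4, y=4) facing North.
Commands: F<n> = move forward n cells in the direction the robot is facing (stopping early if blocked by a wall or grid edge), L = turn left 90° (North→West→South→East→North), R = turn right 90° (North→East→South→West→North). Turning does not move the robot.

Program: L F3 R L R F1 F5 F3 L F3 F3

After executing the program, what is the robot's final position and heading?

Answer: Final position: (x=0, y=3), facing West

Derivation:
Start: (x=4, y=4), facing North
  L: turn left, now facing West
  F3: move forward 3, now at (x=1, y=4)
  R: turn right, now facing North
  L: turn left, now facing West
  R: turn right, now facing North
  F1: move forward 1, now at (x=1, y=3)
  F5: move forward 0/5 (blocked), now at (x=1, y=3)
  F3: move forward 0/3 (blocked), now at (x=1, y=3)
  L: turn left, now facing West
  F3: move forward 1/3 (blocked), now at (x=0, y=3)
  F3: move forward 0/3 (blocked), now at (x=0, y=3)
Final: (x=0, y=3), facing West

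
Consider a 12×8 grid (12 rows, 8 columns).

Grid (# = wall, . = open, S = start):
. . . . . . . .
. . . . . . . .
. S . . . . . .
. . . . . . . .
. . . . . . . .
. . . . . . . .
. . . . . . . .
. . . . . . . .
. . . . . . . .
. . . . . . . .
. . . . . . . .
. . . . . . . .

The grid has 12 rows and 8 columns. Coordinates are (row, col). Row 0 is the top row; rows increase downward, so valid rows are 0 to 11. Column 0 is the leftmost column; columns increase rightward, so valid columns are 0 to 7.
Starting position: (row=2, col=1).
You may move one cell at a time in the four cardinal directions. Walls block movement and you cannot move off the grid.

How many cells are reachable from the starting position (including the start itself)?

BFS flood-fill from (row=2, col=1):
  Distance 0: (row=2, col=1)
  Distance 1: (row=1, col=1), (row=2, col=0), (row=2, col=2), (row=3, col=1)
  Distance 2: (row=0, col=1), (row=1, col=0), (row=1, col=2), (row=2, col=3), (row=3, col=0), (row=3, col=2), (row=4, col=1)
  Distance 3: (row=0, col=0), (row=0, col=2), (row=1, col=3), (row=2, col=4), (row=3, col=3), (row=4, col=0), (row=4, col=2), (row=5, col=1)
  Distance 4: (row=0, col=3), (row=1, col=4), (row=2, col=5), (row=3, col=4), (row=4, col=3), (row=5, col=0), (row=5, col=2), (row=6, col=1)
  Distance 5: (row=0, col=4), (row=1, col=5), (row=2, col=6), (row=3, col=5), (row=4, col=4), (row=5, col=3), (row=6, col=0), (row=6, col=2), (row=7, col=1)
  Distance 6: (row=0, col=5), (row=1, col=6), (row=2, col=7), (row=3, col=6), (row=4, col=5), (row=5, col=4), (row=6, col=3), (row=7, col=0), (row=7, col=2), (row=8, col=1)
  Distance 7: (row=0, col=6), (row=1, col=7), (row=3, col=7), (row=4, col=6), (row=5, col=5), (row=6, col=4), (row=7, col=3), (row=8, col=0), (row=8, col=2), (row=9, col=1)
  Distance 8: (row=0, col=7), (row=4, col=7), (row=5, col=6), (row=6, col=5), (row=7, col=4), (row=8, col=3), (row=9, col=0), (row=9, col=2), (row=10, col=1)
  Distance 9: (row=5, col=7), (row=6, col=6), (row=7, col=5), (row=8, col=4), (row=9, col=3), (row=10, col=0), (row=10, col=2), (row=11, col=1)
  Distance 10: (row=6, col=7), (row=7, col=6), (row=8, col=5), (row=9, col=4), (row=10, col=3), (row=11, col=0), (row=11, col=2)
  Distance 11: (row=7, col=7), (row=8, col=6), (row=9, col=5), (row=10, col=4), (row=11, col=3)
  Distance 12: (row=8, col=7), (row=9, col=6), (row=10, col=5), (row=11, col=4)
  Distance 13: (row=9, col=7), (row=10, col=6), (row=11, col=5)
  Distance 14: (row=10, col=7), (row=11, col=6)
  Distance 15: (row=11, col=7)
Total reachable: 96 (grid has 96 open cells total)

Answer: Reachable cells: 96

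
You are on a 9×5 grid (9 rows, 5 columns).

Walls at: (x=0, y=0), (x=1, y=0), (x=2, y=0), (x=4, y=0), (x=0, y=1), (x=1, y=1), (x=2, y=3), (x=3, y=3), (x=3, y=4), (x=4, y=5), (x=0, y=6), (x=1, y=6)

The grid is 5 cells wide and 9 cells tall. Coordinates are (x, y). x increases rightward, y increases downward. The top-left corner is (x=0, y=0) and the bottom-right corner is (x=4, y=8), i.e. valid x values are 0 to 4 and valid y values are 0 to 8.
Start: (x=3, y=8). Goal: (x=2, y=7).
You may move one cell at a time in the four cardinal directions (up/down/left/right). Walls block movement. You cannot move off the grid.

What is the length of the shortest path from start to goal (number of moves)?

Answer: Shortest path length: 2

Derivation:
BFS from (x=3, y=8) until reaching (x=2, y=7):
  Distance 0: (x=3, y=8)
  Distance 1: (x=3, y=7), (x=2, y=8), (x=4, y=8)
  Distance 2: (x=3, y=6), (x=2, y=7), (x=4, y=7), (x=1, y=8)  <- goal reached here
One shortest path (2 moves): (x=3, y=8) -> (x=2, y=8) -> (x=2, y=7)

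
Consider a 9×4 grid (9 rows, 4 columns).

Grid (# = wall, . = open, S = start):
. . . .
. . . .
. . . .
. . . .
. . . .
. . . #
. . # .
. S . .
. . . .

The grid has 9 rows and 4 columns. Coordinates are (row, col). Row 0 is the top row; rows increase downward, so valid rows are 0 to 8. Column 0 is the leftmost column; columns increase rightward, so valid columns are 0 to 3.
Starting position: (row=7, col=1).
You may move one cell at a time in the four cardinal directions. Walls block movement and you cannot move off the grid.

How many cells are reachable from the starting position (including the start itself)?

Answer: Reachable cells: 34

Derivation:
BFS flood-fill from (row=7, col=1):
  Distance 0: (row=7, col=1)
  Distance 1: (row=6, col=1), (row=7, col=0), (row=7, col=2), (row=8, col=1)
  Distance 2: (row=5, col=1), (row=6, col=0), (row=7, col=3), (row=8, col=0), (row=8, col=2)
  Distance 3: (row=4, col=1), (row=5, col=0), (row=5, col=2), (row=6, col=3), (row=8, col=3)
  Distance 4: (row=3, col=1), (row=4, col=0), (row=4, col=2)
  Distance 5: (row=2, col=1), (row=3, col=0), (row=3, col=2), (row=4, col=3)
  Distance 6: (row=1, col=1), (row=2, col=0), (row=2, col=2), (row=3, col=3)
  Distance 7: (row=0, col=1), (row=1, col=0), (row=1, col=2), (row=2, col=3)
  Distance 8: (row=0, col=0), (row=0, col=2), (row=1, col=3)
  Distance 9: (row=0, col=3)
Total reachable: 34 (grid has 34 open cells total)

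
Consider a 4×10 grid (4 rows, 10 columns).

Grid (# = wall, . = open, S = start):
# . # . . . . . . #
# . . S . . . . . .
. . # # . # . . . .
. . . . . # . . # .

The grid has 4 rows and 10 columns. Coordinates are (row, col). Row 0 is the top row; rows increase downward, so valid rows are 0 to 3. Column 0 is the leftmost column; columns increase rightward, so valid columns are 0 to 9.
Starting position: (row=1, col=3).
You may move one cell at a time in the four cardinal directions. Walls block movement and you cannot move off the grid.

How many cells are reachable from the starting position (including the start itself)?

BFS flood-fill from (row=1, col=3):
  Distance 0: (row=1, col=3)
  Distance 1: (row=0, col=3), (row=1, col=2), (row=1, col=4)
  Distance 2: (row=0, col=4), (row=1, col=1), (row=1, col=5), (row=2, col=4)
  Distance 3: (row=0, col=1), (row=0, col=5), (row=1, col=6), (row=2, col=1), (row=3, col=4)
  Distance 4: (row=0, col=6), (row=1, col=7), (row=2, col=0), (row=2, col=6), (row=3, col=1), (row=3, col=3)
  Distance 5: (row=0, col=7), (row=1, col=8), (row=2, col=7), (row=3, col=0), (row=3, col=2), (row=3, col=6)
  Distance 6: (row=0, col=8), (row=1, col=9), (row=2, col=8), (row=3, col=7)
  Distance 7: (row=2, col=9)
  Distance 8: (row=3, col=9)
Total reachable: 31 (grid has 31 open cells total)

Answer: Reachable cells: 31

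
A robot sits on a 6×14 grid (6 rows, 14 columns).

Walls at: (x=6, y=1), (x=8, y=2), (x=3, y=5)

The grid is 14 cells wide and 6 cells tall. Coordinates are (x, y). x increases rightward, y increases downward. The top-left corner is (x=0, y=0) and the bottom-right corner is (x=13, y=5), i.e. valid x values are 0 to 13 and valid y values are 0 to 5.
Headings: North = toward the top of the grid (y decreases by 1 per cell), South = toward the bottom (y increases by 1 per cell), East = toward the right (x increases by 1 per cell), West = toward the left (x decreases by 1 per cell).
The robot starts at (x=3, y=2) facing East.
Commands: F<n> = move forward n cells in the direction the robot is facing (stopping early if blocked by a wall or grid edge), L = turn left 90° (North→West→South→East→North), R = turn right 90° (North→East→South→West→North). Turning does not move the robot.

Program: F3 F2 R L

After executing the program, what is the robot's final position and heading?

Start: (x=3, y=2), facing East
  F3: move forward 3, now at (x=6, y=2)
  F2: move forward 1/2 (blocked), now at (x=7, y=2)
  R: turn right, now facing South
  L: turn left, now facing East
Final: (x=7, y=2), facing East

Answer: Final position: (x=7, y=2), facing East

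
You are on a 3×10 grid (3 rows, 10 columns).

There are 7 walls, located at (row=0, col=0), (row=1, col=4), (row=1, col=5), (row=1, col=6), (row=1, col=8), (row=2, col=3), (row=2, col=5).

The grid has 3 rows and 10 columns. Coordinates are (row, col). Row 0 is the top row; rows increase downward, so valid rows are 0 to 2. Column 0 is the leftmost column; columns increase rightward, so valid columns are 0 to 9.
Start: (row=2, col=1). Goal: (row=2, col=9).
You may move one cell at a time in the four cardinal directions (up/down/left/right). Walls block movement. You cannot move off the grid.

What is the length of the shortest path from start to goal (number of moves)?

Answer: Shortest path length: 12

Derivation:
BFS from (row=2, col=1) until reaching (row=2, col=9):
  Distance 0: (row=2, col=1)
  Distance 1: (row=1, col=1), (row=2, col=0), (row=2, col=2)
  Distance 2: (row=0, col=1), (row=1, col=0), (row=1, col=2)
  Distance 3: (row=0, col=2), (row=1, col=3)
  Distance 4: (row=0, col=3)
  Distance 5: (row=0, col=4)
  Distance 6: (row=0, col=5)
  Distance 7: (row=0, col=6)
  Distance 8: (row=0, col=7)
  Distance 9: (row=0, col=8), (row=1, col=7)
  Distance 10: (row=0, col=9), (row=2, col=7)
  Distance 11: (row=1, col=9), (row=2, col=6), (row=2, col=8)
  Distance 12: (row=2, col=9)  <- goal reached here
One shortest path (12 moves): (row=2, col=1) -> (row=2, col=2) -> (row=1, col=2) -> (row=1, col=3) -> (row=0, col=3) -> (row=0, col=4) -> (row=0, col=5) -> (row=0, col=6) -> (row=0, col=7) -> (row=0, col=8) -> (row=0, col=9) -> (row=1, col=9) -> (row=2, col=9)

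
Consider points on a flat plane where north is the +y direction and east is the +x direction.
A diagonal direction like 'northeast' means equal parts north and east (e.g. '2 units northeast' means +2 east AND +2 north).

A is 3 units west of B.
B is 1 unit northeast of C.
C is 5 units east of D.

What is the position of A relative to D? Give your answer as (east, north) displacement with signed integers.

Answer: A is at (east=3, north=1) relative to D.

Derivation:
Place D at the origin (east=0, north=0).
  C is 5 units east of D: delta (east=+5, north=+0); C at (east=5, north=0).
  B is 1 unit northeast of C: delta (east=+1, north=+1); B at (east=6, north=1).
  A is 3 units west of B: delta (east=-3, north=+0); A at (east=3, north=1).
Therefore A relative to D: (east=3, north=1).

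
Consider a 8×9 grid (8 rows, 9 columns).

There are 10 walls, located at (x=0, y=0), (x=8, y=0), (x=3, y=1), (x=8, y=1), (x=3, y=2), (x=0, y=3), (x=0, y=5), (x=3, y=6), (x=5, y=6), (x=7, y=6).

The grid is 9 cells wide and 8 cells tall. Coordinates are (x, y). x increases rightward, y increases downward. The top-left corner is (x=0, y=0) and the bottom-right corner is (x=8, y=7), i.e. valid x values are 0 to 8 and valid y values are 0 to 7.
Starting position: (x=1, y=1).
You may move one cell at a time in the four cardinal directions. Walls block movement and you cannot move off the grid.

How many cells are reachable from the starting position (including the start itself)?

BFS flood-fill from (x=1, y=1):
  Distance 0: (x=1, y=1)
  Distance 1: (x=1, y=0), (x=0, y=1), (x=2, y=1), (x=1, y=2)
  Distance 2: (x=2, y=0), (x=0, y=2), (x=2, y=2), (x=1, y=3)
  Distance 3: (x=3, y=0), (x=2, y=3), (x=1, y=4)
  Distance 4: (x=4, y=0), (x=3, y=3), (x=0, y=4), (x=2, y=4), (x=1, y=5)
  Distance 5: (x=5, y=0), (x=4, y=1), (x=4, y=3), (x=3, y=4), (x=2, y=5), (x=1, y=6)
  Distance 6: (x=6, y=0), (x=5, y=1), (x=4, y=2), (x=5, y=3), (x=4, y=4), (x=3, y=5), (x=0, y=6), (x=2, y=6), (x=1, y=7)
  Distance 7: (x=7, y=0), (x=6, y=1), (x=5, y=2), (x=6, y=3), (x=5, y=4), (x=4, y=5), (x=0, y=7), (x=2, y=7)
  Distance 8: (x=7, y=1), (x=6, y=2), (x=7, y=3), (x=6, y=4), (x=5, y=5), (x=4, y=6), (x=3, y=7)
  Distance 9: (x=7, y=2), (x=8, y=3), (x=7, y=4), (x=6, y=5), (x=4, y=7)
  Distance 10: (x=8, y=2), (x=8, y=4), (x=7, y=5), (x=6, y=6), (x=5, y=7)
  Distance 11: (x=8, y=5), (x=6, y=7)
  Distance 12: (x=8, y=6), (x=7, y=7)
  Distance 13: (x=8, y=7)
Total reachable: 62 (grid has 62 open cells total)

Answer: Reachable cells: 62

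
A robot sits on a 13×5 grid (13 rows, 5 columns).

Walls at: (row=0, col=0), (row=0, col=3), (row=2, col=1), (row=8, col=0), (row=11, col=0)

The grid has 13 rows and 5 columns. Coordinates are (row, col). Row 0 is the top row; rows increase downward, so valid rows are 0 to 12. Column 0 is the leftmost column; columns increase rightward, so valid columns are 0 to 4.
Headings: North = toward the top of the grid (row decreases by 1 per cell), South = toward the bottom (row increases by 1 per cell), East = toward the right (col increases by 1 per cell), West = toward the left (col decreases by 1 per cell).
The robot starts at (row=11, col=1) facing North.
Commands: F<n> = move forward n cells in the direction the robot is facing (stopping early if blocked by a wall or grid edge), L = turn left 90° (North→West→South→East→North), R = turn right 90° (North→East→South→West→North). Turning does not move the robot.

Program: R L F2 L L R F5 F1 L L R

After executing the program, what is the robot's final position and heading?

Start: (row=11, col=1), facing North
  R: turn right, now facing East
  L: turn left, now facing North
  F2: move forward 2, now at (row=9, col=1)
  L: turn left, now facing West
  L: turn left, now facing South
  R: turn right, now facing West
  F5: move forward 1/5 (blocked), now at (row=9, col=0)
  F1: move forward 0/1 (blocked), now at (row=9, col=0)
  L: turn left, now facing South
  L: turn left, now facing East
  R: turn right, now facing South
Final: (row=9, col=0), facing South

Answer: Final position: (row=9, col=0), facing South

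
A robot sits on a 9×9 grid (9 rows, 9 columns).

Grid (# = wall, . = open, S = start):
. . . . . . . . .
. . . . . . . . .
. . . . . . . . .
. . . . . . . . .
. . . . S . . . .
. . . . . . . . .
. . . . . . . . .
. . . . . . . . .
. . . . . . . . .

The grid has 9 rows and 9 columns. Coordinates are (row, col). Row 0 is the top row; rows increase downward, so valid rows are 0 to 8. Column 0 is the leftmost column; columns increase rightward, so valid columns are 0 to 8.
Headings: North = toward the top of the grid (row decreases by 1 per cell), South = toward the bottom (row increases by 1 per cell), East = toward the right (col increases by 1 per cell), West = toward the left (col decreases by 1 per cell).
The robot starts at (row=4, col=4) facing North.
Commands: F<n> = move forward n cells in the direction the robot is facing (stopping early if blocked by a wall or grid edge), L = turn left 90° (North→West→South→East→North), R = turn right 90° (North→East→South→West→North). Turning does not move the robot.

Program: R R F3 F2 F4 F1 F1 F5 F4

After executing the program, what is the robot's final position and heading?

Answer: Final position: (row=8, col=4), facing South

Derivation:
Start: (row=4, col=4), facing North
  R: turn right, now facing East
  R: turn right, now facing South
  F3: move forward 3, now at (row=7, col=4)
  F2: move forward 1/2 (blocked), now at (row=8, col=4)
  F4: move forward 0/4 (blocked), now at (row=8, col=4)
  F1: move forward 0/1 (blocked), now at (row=8, col=4)
  F1: move forward 0/1 (blocked), now at (row=8, col=4)
  F5: move forward 0/5 (blocked), now at (row=8, col=4)
  F4: move forward 0/4 (blocked), now at (row=8, col=4)
Final: (row=8, col=4), facing South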